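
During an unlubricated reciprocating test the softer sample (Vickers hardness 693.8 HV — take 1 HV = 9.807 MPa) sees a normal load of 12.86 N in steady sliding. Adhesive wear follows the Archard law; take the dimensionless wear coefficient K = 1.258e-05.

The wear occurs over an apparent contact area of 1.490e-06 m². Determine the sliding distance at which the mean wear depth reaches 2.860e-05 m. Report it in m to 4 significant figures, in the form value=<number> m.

value=1792 m

The intermediates appear rounded, and each operation maintains exact precision. Rounded once at the end, at 4 significant figures.
Hardness H = 693.8 HV × 9.807 MPa/HV = 6804 MPa = 6.804e+09 Pa.
As SI base values: W = 12.86 N, H = 6.804e+09 Pa, K = 1.258e-05.
Wearable volume V_lim = h_lim·A = 2.860e-05 · 1.490e-06 = 4.261e-11 m³.
Life L = V_lim·H/(K·W) = 4.261e-11 · 6.804e+09 / (1.258e-05 · 12.86) = 1792 m.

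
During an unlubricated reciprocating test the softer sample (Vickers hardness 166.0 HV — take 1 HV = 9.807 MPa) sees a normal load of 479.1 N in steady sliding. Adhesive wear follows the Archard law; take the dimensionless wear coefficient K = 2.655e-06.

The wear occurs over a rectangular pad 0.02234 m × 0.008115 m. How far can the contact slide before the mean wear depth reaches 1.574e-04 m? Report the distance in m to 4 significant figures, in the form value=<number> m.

value=3.652e+04 m

Intermediates are printed rounded, and each operation keeps full precision — rounded once at the end to four significant figures.
Hardness H = 166.0 HV × 9.807 MPa/HV = 1628 MPa = 1.628e+09 Pa.
Contact area A = 0.02234 m × 0.008115 m = 1.813e-04 m².
Working in SI base units: W = 479.1 N, H = 1.628e+09 Pa, K = 2.655e-06.
At the depth limit, V_lim = h_lim·A = 1.574e-04 · 1.813e-04 = 2.853e-08 m³.
Sliding life L = V_lim·H/(K·W) = 2.853e-08 · 1.628e+09 / (2.655e-06 · 479.1) = 3.652e+04 m.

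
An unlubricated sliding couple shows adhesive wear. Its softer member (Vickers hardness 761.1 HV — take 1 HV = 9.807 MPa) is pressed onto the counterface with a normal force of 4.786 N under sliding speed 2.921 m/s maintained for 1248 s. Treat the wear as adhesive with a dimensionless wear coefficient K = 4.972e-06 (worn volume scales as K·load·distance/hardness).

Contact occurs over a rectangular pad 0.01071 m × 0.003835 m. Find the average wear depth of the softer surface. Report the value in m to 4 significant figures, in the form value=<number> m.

value=2.830e-07 m

Intermediates are printed rounded, and every step maintains full precision; rounded just once to four significant figures.
Convert: Sliding distance L = v·t = 2.921 m/s × 1248 s = 3645 m.
Convert: Hardness H = 761.1 HV × 9.807 MPa/HV = 7464 MPa = 7.464e+09 Pa.
Convert: Contact area A = 0.01071 m × 0.003835 m = 4.107e-05 m².
Working in SI base units: W = 4.786 N, H = 7.464e+09 Pa, K = 4.972e-06.
Archard volume V = K·W·L/H = 4.972e-06 · 4.786 · 3645 / 7.464e+09 = 1.162e-11 m³.
Mean depth h = V/A = 1.162e-11 / 4.107e-05 = 2.830e-07 m.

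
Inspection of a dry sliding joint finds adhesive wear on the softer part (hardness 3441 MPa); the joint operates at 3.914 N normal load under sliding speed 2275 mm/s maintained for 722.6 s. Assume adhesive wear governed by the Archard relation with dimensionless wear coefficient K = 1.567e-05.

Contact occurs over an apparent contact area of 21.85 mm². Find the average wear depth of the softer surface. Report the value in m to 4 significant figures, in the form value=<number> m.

All working math maintains full precision, and intermediate values appear rounded — rounded just once, at 4 significant figures.
Sliding speed v = 2275 mm/s = 2.275 m/s. Path length L = v·t = 2.275 m/s × 722.6 s = 1644 m.
Hardness H = 3441 MPa = 3.441e+09 Pa.
Contact area A = 21.85 mm² = 2.185e-05 m².
SI base units throughout: W = 3.914 N, H = 3.441e+09 Pa, K = 1.567e-05.
Wear volume V = K·W·L/H = 1.567e-05 · 3.914 · 1644 / 3.441e+09 = 2.930e-11 m³.
Mean wear depth h = V/A = 2.930e-11 / 2.185e-05 = 1.341e-06 m.

value=1.341e-06 m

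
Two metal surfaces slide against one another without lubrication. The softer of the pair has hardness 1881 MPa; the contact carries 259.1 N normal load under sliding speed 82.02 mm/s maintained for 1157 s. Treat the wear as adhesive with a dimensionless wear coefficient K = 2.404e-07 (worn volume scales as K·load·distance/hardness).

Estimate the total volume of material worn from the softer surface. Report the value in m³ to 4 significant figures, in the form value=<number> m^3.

Intermediates are shown rounded — the computation runs at full float precision, and a single final rounding: 4 significant figures.
Sliding speed v = 82.02 mm/s = 0.08202 m/s. Path length L = v·t = 0.08202 m/s × 1157 s = 94.90 m.
Hardness H = 1881 MPa = 1.881e+09 Pa.
In SI base units: W = 259.1 N, H = 1.881e+09 Pa, K = 2.404e-07.
The Archard volume V = K·W·L/H = 2.404e-07 · 259.1 · 94.90 / 1.881e+09 = 3.142e-12 m³.

value=3.142e-12 m^3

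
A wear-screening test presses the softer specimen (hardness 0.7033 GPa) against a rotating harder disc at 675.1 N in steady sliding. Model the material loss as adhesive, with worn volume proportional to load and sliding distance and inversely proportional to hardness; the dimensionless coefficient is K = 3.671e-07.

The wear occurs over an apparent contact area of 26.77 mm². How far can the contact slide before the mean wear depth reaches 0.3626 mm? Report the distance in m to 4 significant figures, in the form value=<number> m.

value=2.755e+04 m

Each operation maintains exact precision; quoted intermediates are rounded. Rounded just once to four significant figures.
Convert: Hardness H = 0.7033 GPa = 7.033e+08 Pa.
Convert: Contact area A = 26.77 mm² = 2.677e-05 m².
Convert: Depth limit h_lim = 0.3626 mm = 3.626e-04 m.
SI base units throughout: W = 675.1 N, H = 7.033e+08 Pa, K = 3.671e-07.
Permissible volume V_lim = h_lim·A = 3.626e-04 · 2.677e-05 = 9.707e-09 m³.
Thus life L = V_lim·H/(K·W) = 9.707e-09 · 7.033e+08 / (3.671e-07 · 675.1) = 2.755e+04 m.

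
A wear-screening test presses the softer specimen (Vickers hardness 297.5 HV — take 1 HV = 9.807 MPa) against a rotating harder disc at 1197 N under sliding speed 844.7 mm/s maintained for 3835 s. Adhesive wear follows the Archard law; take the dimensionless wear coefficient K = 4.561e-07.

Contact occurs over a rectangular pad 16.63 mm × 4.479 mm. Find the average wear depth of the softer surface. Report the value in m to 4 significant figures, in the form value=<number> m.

All arithmetic keeps full precision; displayed values are rounded; one last rounding: 4 significant figures.
Convert: Sliding speed v = 844.7 mm/s = 0.8447 m/s. Path length L = v·t = 0.8447 m/s × 3835 s = 3239 m.
Convert: Hardness H = 297.5 HV × 9.807 MPa/HV = 2918 MPa = 2.918e+09 Pa.
Convert: Pad sides 16.63 mm × 4.479 mm = 0.01663 m × 0.004479 m. Contact area A = 0.01663 m × 0.004479 m = 7.449e-05 m².
SI base units throughout: W = 1197 N, H = 2.918e+09 Pa, K = 4.561e-07.
The Archard volume V = K·W·L/H = 4.561e-07 · 1197 · 3239 / 2.918e+09 = 6.062e-10 m³.
Depth of wear h = V/A = 6.062e-10 / 7.449e-05 = 8.138e-06 m.

value=8.138e-06 m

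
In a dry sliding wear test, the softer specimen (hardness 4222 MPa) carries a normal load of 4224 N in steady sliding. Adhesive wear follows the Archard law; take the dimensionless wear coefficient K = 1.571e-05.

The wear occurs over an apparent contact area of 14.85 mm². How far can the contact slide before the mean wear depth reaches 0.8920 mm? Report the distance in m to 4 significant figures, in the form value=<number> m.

value=842.8 m

Every step holds full float precision; intermediates are printed rounded; a lone final rounding: 4 significant digits.
Hardness H = 4222 MPa = 4.222e+09 Pa.
Contact area A = 14.85 mm² = 1.485e-05 m².
Depth limit h_lim = 0.8920 mm = 8.920e-04 m.
Expressed in SI base units: W = 4224 N, H = 4.222e+09 Pa, K = 1.571e-05.
Wearable volume V_lim = h_lim·A = 8.920e-04 · 1.485e-05 = 1.325e-08 m³.
Thus life L = V_lim·H/(K·W) = 1.325e-08 · 4.222e+09 / (1.571e-05 · 4224) = 842.8 m.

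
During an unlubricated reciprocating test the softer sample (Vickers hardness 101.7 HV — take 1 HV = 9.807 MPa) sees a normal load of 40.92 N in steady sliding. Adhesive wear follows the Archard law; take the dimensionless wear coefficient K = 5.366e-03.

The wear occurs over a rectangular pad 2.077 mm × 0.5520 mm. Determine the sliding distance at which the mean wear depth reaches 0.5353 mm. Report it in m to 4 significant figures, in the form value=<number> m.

Each operation runs at full precision; the intermediates are printed rounded, and a lone final rounding to 4 significant figures.
Hardness H = 101.7 HV × 9.807 MPa/HV = 997.4 MPa = 9.974e+08 Pa.
Pad sides 2.077 mm × 0.5520 mm = 2.077e-03 m × 5.520e-04 m. Contact area A = 2.077e-03 m × 5.520e-04 m = 1.147e-06 m².
Depth limit h_lim = 0.5353 mm = 5.353e-04 m.
SI base units throughout: W = 40.92 N, H = 9.974e+08 Pa, K = 5.366e-03.
Wearable volume V_lim = h_lim·A = 5.353e-04 · 1.147e-06 = 6.137e-10 m³.
Sliding life L = V_lim·H/(K·W) = 6.137e-10 · 9.974e+08 / (5.366e-03 · 40.92) = 2.788 m.

value=2.788 m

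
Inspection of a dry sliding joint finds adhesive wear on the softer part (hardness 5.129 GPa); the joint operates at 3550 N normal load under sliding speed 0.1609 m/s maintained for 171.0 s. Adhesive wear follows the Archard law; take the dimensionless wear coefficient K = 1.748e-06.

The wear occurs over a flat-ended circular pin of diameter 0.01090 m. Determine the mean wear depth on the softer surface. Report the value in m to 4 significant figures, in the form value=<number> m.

The computation carries full float precision, and the intermediates appear rounded, and one last rounding: four significant figures.
Convert: Distance L = v·t = 0.1609 m/s × 171.0 s = 27.51 m.
Convert: Hardness H = 5.129 GPa = 5.129e+09 Pa.
Convert: Contact area A = π·d²/4 = π·(0.01090 m)²/4 = 9.331e-05 m².
Restated in SI base units: W = 3550 N, H = 5.129e+09 Pa, K = 1.748e-06.
The Archard volume V = K·W·L/H = 1.748e-06 · 3550 · 27.51 / 5.129e+09 = 3.329e-11 m³.
Depth h = V/A = 3.329e-11 / 9.331e-05 = 3.567e-07 m.

value=3.567e-07 m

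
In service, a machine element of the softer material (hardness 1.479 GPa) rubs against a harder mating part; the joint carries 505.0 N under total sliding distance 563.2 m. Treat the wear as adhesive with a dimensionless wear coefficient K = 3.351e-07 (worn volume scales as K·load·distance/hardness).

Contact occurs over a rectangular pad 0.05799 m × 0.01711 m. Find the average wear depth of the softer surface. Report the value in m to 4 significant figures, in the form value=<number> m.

The intermediates are shown rounded. Each operation runs at full precision; a single final rounding, at four significant digits.
Hardness H = 1.479 GPa = 1.479e+09 Pa.
Contact area A = 0.05799 m × 0.01711 m = 9.922e-04 m².
In SI base units: W = 505.0 N, H = 1.479e+09 Pa, K = 3.351e-07.
By Archard's law, V = K·W·L/H = 3.351e-07 · 505.0 · 563.2 / 1.479e+09 = 6.444e-11 m³.
Mean depth h = V/A = 6.444e-11 / 9.922e-04 = 6.495e-08 m.

value=6.495e-08 m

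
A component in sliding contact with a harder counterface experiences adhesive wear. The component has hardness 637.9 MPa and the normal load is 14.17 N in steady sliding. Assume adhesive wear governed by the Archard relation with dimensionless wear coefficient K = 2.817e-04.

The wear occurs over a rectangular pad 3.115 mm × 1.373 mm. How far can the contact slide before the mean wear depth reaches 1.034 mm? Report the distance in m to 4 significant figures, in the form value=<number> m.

Intermediate values appear rounded. All working math holds exact precision. Rounded just once, at 4 significant digits.
Hardness H = 637.9 MPa = 6.379e+08 Pa.
Pad sides 3.115 mm × 1.373 mm = 0.003115 m × 0.001373 m. Contact area A = 0.003115 m × 0.001373 m = 4.277e-06 m².
Depth limit h_lim = 1.034 mm = 0.001034 m.
Working in SI base units: W = 14.17 N, H = 6.379e+08 Pa, K = 2.817e-04.
At the depth limit, V_lim = h_lim·A = 0.001034 · 4.277e-06 = 4.422e-09 m³.
Inverting, life L = V_lim·H/(K·W) = 4.422e-09 · 6.379e+08 / (2.817e-04 · 14.17) = 706.7 m.

value=706.7 m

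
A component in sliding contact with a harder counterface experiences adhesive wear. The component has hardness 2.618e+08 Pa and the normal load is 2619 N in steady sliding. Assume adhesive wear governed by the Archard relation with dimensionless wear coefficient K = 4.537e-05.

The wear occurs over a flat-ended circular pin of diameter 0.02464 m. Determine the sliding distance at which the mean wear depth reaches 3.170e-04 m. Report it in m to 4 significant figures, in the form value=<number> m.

All arithmetic maintains full precision — quoted intermediates are rounded, and rounded just once: 4 significant digits.
Contact area A = π·d²/4 = π·(0.02464 m)²/4 = 4.768e-04 m².
In SI base units: W = 2619 N, H = 2.618e+08 Pa, K = 4.537e-05.
Volume at the limit: V_lim = h_lim·A = 3.170e-04 · 4.768e-04 = 1.512e-07 m³.
Sliding life L = V_lim·H/(K·W) = 1.512e-07 · 2.618e+08 / (4.537e-05 · 2619) = 333.0 m.

value=333.0 m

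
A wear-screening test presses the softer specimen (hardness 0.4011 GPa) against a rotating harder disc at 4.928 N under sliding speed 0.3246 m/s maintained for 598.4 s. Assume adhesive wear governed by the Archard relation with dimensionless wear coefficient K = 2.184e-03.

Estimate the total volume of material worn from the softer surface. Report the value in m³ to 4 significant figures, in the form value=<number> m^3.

The intermediates are displayed rounded; every step runs at exact precision, and one last rounding: four significant figures.
Distance L = v·t = 0.3246 m/s × 598.4 s = 194.2 m.
Hardness H = 0.4011 GPa = 4.011e+08 Pa.
Collected in SI base units: W = 4.928 N, H = 4.011e+08 Pa, K = 2.184e-03.
Worn volume V = K·W·L/H = 2.184e-03 · 4.928 · 194.2 / 4.011e+08 = 5.212e-09 m³.

value=5.212e-09 m^3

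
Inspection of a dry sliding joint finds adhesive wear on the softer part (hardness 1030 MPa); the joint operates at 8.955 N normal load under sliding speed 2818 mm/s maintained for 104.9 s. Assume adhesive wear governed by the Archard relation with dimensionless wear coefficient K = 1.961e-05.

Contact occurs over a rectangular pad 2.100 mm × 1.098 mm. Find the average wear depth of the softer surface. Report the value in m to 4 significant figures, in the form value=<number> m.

All arithmetic keeps exact precision. Quoted intermediates are rounded, and rounded once at the end to 4 significant figures.
Convert: Sliding speed v = 2818 mm/s = 2.818 m/s. The distance L = v·t = 2.818 m/s × 104.9 s = 295.6 m.
Convert: Hardness H = 1030 MPa = 1.030e+09 Pa.
Convert: Pad sides 2.100 mm × 1.098 mm = 0.002100 m × 0.001098 m. Contact area A = 0.002100 m × 0.001098 m = 2.306e-06 m².
Working in SI base units: W = 8.955 N, H = 1.030e+09 Pa, K = 1.961e-05.
Worn volume V = K·W·L/H = 1.961e-05 · 8.955 · 295.6 / 1.030e+09 = 5.040e-11 m³.
Depth h = V/A = 5.040e-11 / 2.306e-06 = 2.186e-05 m.

value=2.186e-05 m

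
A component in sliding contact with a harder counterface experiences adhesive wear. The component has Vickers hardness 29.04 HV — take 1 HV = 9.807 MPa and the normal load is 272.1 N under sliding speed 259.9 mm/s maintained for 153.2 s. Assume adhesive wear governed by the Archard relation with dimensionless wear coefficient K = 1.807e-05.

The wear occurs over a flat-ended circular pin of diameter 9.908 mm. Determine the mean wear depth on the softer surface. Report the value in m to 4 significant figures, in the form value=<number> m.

Displayed values are rounded, and the computation carries full precision. Rounded once at the end, at four significant digits.
Sliding speed v = 259.9 mm/s = 0.2599 m/s. Path length L = v·t = 0.2599 m/s × 153.2 s = 39.82 m.
Hardness H = 29.04 HV × 9.807 MPa/HV = 284.8 MPa = 2.848e+08 Pa.
Pin diameter d = 9.908 mm = 0.009908 m. Contact area A = π·d²/4 = π·(0.009908 m)²/4 = 7.710e-05 m².
Collected in SI base units: W = 272.1 N, H = 2.848e+08 Pa, K = 1.807e-05.
The Archard volume V = K·W·L/H = 1.807e-05 · 272.1 · 39.82 / 2.848e+08 = 6.874e-10 m³.
Wear depth h = V/A = 6.874e-10 / 7.710e-05 = 8.916e-06 m.

value=8.916e-06 m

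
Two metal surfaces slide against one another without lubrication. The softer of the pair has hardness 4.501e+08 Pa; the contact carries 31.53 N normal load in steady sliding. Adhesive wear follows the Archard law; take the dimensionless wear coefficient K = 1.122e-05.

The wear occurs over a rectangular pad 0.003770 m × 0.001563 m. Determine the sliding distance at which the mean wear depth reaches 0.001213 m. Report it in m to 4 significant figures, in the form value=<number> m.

value=9094 m

The computation carries exact precision, and quoted intermediates are rounded. Rounded once at the end, at 4 significant digits.
Convert: Contact area A = 0.003770 m × 0.001563 m = 5.893e-06 m².
In SI base units: W = 31.53 N, H = 4.501e+08 Pa, K = 1.122e-05.
At the depth limit, V_lim = h_lim·A = 0.001213 · 5.893e-06 = 7.148e-09 m³.
Thus life L = V_lim·H/(K·W) = 7.148e-09 · 4.501e+08 / (1.122e-05 · 31.53) = 9094 m.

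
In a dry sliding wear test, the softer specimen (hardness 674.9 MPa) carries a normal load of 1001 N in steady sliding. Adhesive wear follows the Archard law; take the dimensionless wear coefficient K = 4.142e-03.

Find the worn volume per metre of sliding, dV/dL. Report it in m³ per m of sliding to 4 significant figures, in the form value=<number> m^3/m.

value=6.143e-09 m^3/m

The intermediates are printed rounded. The algebra runs at full precision, and rounded just once, at 4 significant figures.
Hardness H = 674.9 MPa = 6.749e+08 Pa.
SI base units throughout: W = 1001 N, H = 6.749e+08 Pa, K = 4.142e-03.
Volumetric rate dV/dL = K·W/H, so: 4.142e-03 · 1001 / 6.749e+08 = 6.143e-09 m³/m.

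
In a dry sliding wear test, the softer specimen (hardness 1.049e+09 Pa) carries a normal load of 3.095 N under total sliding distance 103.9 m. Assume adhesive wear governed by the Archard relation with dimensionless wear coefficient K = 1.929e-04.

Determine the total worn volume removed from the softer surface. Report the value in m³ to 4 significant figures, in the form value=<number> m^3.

value=5.913e-11 m^3

The intermediates are displayed rounded — all working math maintains exact precision, and rounded just once: 4 significant figures.
Collected in SI base units: W = 3.095 N, H = 1.049e+09 Pa, K = 1.929e-04.
Apply Archard: V = K·W·L/H = 1.929e-04 · 3.095 · 103.9 / 1.049e+09 = 5.913e-11 m³.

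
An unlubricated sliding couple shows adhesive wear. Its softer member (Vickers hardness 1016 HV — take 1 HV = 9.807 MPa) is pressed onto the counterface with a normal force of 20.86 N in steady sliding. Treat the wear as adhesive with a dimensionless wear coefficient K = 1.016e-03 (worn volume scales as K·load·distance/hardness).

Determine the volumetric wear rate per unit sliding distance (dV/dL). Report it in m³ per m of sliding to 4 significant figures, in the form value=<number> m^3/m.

value=2.127e-12 m^3/m

All working math holds exact precision, and intermediate values appear rounded, and one final rounding to four significant digits.
Convert: Hardness H = 1016 HV × 9.807 MPa/HV = 9964 MPa = 9.964e+09 Pa.
Restated in SI base units: W = 20.86 N, H = 9.964e+09 Pa, K = 1.016e-03.
Wear rate dV/dL = K·W/H: 1.016e-03 · 20.86 / 9.964e+09 = 2.127e-12 m³/m.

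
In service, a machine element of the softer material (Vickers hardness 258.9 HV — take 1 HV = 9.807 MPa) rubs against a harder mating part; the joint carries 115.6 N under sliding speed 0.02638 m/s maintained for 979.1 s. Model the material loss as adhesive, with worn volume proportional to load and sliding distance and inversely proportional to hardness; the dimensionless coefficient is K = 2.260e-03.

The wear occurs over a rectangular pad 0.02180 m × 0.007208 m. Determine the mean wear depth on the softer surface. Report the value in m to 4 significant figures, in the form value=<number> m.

Displayed values are rounded — all working math maintains exact precision, and rounded just once, at 4 significant figures.
Distance L = v·t = 0.02638 m/s × 979.1 s = 25.83 m.
Hardness H = 258.9 HV × 9.807 MPa/HV = 2539 MPa = 2.539e+09 Pa.
Contact area A = 0.02180 m × 0.007208 m = 1.571e-04 m².
As SI base values: W = 115.6 N, H = 2.539e+09 Pa, K = 2.260e-03.
Archard relation: V = K·W·L/H = 2.260e-03 · 115.6 · 25.83 / 2.539e+09 = 2.658e-09 m³.
Depth h = V/A = 2.658e-09 / 1.571e-04 = 1.691e-05 m.

value=1.691e-05 m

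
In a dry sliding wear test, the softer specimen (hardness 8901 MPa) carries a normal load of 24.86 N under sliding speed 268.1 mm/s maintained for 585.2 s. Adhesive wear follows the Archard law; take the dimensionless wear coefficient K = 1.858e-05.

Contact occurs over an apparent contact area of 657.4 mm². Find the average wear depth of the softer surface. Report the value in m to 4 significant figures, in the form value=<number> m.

value=1.238e-08 m

All arithmetic runs at exact precision — intermediates appear rounded; one last rounding: 4 significant digits.
Convert: Sliding speed v = 268.1 mm/s = 0.2681 m/s. Distance covered L = v·t = 0.2681 m/s × 585.2 s = 156.9 m.
Convert: Hardness H = 8901 MPa = 8.901e+09 Pa.
Convert: Contact area A = 657.4 mm² = 6.574e-04 m².
In SI base units, W = 24.86 N, H = 8.901e+09 Pa, K = 1.858e-05.
Archard relation: V = K·W·L/H = 1.858e-05 · 24.86 · 156.9 / 8.901e+09 = 8.142e-12 m³.
Mean depth h = V/A = 8.142e-12 / 6.574e-04 = 1.238e-08 m.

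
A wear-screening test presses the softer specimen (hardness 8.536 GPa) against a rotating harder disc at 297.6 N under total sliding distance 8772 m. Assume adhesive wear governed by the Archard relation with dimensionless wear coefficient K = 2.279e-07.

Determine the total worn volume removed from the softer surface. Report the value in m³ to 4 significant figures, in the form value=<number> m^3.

value=6.970e-11 m^3

Intermediates are shown rounded. The algebra keeps exact precision; rounded just once to 4 significant figures.
Convert: Hardness H = 8.536 GPa = 8.536e+09 Pa.
Working in SI base units: W = 297.6 N, H = 8.536e+09 Pa, K = 2.279e-07.
The Archard volume V = K·W·L/H = 2.279e-07 · 297.6 · 8772 / 8.536e+09 = 6.970e-11 m³.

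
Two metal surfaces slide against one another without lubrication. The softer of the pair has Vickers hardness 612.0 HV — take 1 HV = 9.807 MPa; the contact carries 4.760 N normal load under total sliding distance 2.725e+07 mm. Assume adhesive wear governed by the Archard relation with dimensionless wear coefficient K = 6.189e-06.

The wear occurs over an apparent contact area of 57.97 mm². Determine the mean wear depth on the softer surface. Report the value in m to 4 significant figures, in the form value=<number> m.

value=2.307e-06 m

The algebra keeps full float precision; the intermediates are displayed rounded — rounded once at the end to 4 significant figures.
The distance L = 2.725e+07 mm = 2.725e+04 m.
Hardness H = 612.0 HV × 9.807 MPa/HV = 6002 MPa = 6.002e+09 Pa.
Contact area A = 57.97 mm² = 5.797e-05 m².
In SI base units, W = 4.760 N, H = 6.002e+09 Pa, K = 6.189e-06.
By Archard's law, V = K·W·L/H = 6.189e-06 · 4.760 · 2.725e+04 / 6.002e+09 = 1.338e-10 m³.
Mean wear depth h = V/A = 1.338e-10 / 5.797e-05 = 2.307e-06 m.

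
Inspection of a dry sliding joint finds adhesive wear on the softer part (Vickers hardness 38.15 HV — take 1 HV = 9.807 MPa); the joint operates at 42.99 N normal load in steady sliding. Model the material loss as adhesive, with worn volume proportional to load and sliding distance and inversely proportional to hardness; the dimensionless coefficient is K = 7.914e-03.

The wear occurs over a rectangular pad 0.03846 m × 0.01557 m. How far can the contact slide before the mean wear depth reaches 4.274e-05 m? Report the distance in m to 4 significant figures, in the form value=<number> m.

Printed values are rounded. Each operation runs at full float precision; a lone final rounding, at 4 significant figures.
Convert: Hardness H = 38.15 HV × 9.807 MPa/HV = 374.1 MPa = 3.741e+08 Pa.
Convert: Contact area A = 0.03846 m × 0.01557 m = 5.988e-04 m².
Expressed in SI base units: W = 42.99 N, H = 3.741e+08 Pa, K = 7.914e-03.
Volume at the limit: V_lim = h_lim·A = 4.274e-05 · 5.988e-04 = 2.559e-08 m³.
Inverting, life L = V_lim·H/(K·W) = 2.559e-08 · 3.741e+08 / (7.914e-03 · 42.99) = 28.14 m.

value=28.14 m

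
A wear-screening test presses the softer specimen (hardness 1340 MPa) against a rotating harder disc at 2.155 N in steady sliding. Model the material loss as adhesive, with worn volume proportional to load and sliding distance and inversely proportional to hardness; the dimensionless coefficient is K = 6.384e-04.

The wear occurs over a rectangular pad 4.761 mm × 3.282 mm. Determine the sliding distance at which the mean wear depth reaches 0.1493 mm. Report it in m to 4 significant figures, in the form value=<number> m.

value=2272 m

Every step maintains full float precision. The intermediates are printed rounded; one final rounding: four significant digits.
Convert: Hardness H = 1340 MPa = 1.340e+09 Pa.
Convert: Pad sides 4.761 mm × 3.282 mm = 0.004761 m × 0.003282 m. Contact area A = 0.004761 m × 0.003282 m = 1.563e-05 m².
Convert: Depth limit h_lim = 0.1493 mm = 1.493e-04 m.
In SI base units, W = 2.155 N, H = 1.340e+09 Pa, K = 6.384e-04.
Volume at the limit: V_lim = h_lim·A = 1.493e-04 · 1.563e-05 = 2.333e-09 m³.
Life L = V_lim·H/(K·W) = 2.333e-09 · 1.340e+09 / (6.384e-04 · 2.155) = 2272 m.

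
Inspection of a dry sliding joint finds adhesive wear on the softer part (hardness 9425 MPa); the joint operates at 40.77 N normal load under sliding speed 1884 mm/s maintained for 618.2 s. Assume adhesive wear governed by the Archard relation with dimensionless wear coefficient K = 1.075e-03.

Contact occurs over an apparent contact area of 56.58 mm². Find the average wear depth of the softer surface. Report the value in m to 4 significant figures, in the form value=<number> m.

The intermediates are printed rounded. The computation runs at full float precision. Rounded once at the end to four significant digits.
Sliding speed v = 1884 mm/s = 1.884 m/s. Path length L = v·t = 1.884 m/s × 618.2 s = 1165 m.
Hardness H = 9425 MPa = 9.425e+09 Pa.
Contact area A = 56.58 mm² = 5.658e-05 m².
Collected in SI base units: W = 40.77 N, H = 9.425e+09 Pa, K = 1.075e-03.
Worn volume V = K·W·L/H = 1.075e-03 · 40.77 · 1165 / 9.425e+09 = 5.416e-09 m³.
Wear depth h = V/A = 5.416e-09 / 5.658e-05 = 9.572e-05 m.

value=9.572e-05 m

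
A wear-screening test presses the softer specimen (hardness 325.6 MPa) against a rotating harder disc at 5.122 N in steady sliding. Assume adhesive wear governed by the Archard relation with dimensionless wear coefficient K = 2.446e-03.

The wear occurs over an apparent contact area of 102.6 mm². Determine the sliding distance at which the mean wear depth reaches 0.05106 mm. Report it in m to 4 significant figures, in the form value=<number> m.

Each operation carries full float precision, and the intermediates are shown rounded; a lone final rounding, at four significant digits.
Hardness H = 325.6 MPa = 3.256e+08 Pa.
Contact area A = 102.6 mm² = 1.026e-04 m².
Depth limit h_lim = 0.05106 mm = 5.106e-05 m.
Collected in SI base units: W = 5.122 N, H = 3.256e+08 Pa, K = 2.446e-03.
Wearable volume V_lim = h_lim·A = 5.106e-05 · 1.026e-04 = 5.239e-09 m³.
Inverting, life L = V_lim·H/(K·W) = 5.239e-09 · 3.256e+08 / (2.446e-03 · 5.122) = 136.1 m.

value=136.1 m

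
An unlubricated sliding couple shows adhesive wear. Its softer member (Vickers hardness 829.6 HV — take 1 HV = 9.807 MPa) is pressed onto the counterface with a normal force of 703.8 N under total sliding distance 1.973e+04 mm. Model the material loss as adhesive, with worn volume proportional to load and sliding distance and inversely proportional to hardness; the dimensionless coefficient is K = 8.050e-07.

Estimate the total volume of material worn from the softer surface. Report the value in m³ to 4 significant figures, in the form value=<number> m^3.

value=1.374e-12 m^3

Intermediates are shown rounded; every step runs at full float precision; one final rounding, at four significant digits.
Total distance L = 1.973e+04 mm = 19.73 m.
Hardness H = 829.6 HV × 9.807 MPa/HV = 8136 MPa = 8.136e+09 Pa.
As SI base values: W = 703.8 N, H = 8.136e+09 Pa, K = 8.050e-07.
Archard volume V = K·W·L/H = 8.050e-07 · 703.8 · 19.73 / 8.136e+09 = 1.374e-12 m³.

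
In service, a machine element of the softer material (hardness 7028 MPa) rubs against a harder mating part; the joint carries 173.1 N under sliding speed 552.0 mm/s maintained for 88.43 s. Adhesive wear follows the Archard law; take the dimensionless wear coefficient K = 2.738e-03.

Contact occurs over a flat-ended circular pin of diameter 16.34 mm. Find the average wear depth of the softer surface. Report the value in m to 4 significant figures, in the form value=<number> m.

value=1.570e-05 m

The computation keeps full precision; displayed values are rounded, and a single final rounding, at 4 significant figures.
Sliding speed v = 552.0 mm/s = 0.5520 m/s. Distance L = v·t = 0.5520 m/s × 88.43 s = 48.81 m.
Hardness H = 7028 MPa = 7.028e+09 Pa.
Pin diameter d = 16.34 mm = 0.01634 m. Contact area A = π·d²/4 = π·(0.01634 m)²/4 = 2.097e-04 m².
Collected in SI base units: W = 173.1 N, H = 7.028e+09 Pa, K = 2.738e-03.
By Archard's law, V = K·W·L/H = 2.738e-03 · 173.1 · 48.81 / 7.028e+09 = 3.292e-09 m³.
Wear depth h = V/A = 3.292e-09 / 2.097e-04 = 1.570e-05 m.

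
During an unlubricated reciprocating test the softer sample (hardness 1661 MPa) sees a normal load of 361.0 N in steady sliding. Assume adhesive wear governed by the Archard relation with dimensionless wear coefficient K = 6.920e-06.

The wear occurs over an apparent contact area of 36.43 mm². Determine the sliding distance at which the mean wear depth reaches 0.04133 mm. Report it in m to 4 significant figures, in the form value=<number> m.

value=1001 m

All working math maintains full float precision; displayed values are rounded; one final rounding, at 4 significant figures.
Convert: Hardness H = 1661 MPa = 1.661e+09 Pa.
Convert: Contact area A = 36.43 mm² = 3.643e-05 m².
Convert: Depth limit h_lim = 0.04133 mm = 4.133e-05 m.
Restated in SI base units: W = 361.0 N, H = 1.661e+09 Pa, K = 6.920e-06.
Volume at the limit: V_lim = h_lim·A = 4.133e-05 · 3.643e-05 = 1.506e-09 m³.
So the life L = V_lim·H/(K·W) = 1.506e-09 · 1.661e+09 / (6.920e-06 · 361.0) = 1001 m.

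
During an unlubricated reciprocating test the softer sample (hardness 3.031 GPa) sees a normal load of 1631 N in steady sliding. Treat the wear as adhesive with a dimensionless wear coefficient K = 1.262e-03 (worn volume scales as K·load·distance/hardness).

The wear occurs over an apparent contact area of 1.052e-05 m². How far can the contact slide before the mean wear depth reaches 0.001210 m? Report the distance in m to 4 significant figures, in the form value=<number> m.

value=18.74 m

Every step carries full precision, and intermediate values appear rounded; one last rounding, at 4 significant figures.
Hardness H = 3.031 GPa = 3.031e+09 Pa.
SI base units throughout: W = 1631 N, H = 3.031e+09 Pa, K = 1.262e-03.
At the depth limit, V_lim = h_lim·A = 0.001210 · 1.052e-05 = 1.273e-08 m³.
Sliding life L = V_lim·H/(K·W) = 1.273e-08 · 3.031e+09 / (1.262e-03 · 1631) = 18.74 m.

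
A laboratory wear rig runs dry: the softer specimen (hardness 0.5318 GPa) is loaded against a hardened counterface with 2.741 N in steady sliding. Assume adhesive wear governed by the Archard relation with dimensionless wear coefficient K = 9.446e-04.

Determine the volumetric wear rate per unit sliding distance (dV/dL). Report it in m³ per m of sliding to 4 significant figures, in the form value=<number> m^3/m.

value=4.869e-12 m^3/m

Intermediates appear rounded. Every step keeps exact precision; one final rounding: 4 significant figures.
Hardness H = 0.5318 GPa = 5.318e+08 Pa.
Working in SI base units: W = 2.741 N, H = 5.318e+08 Pa, K = 9.446e-04.
The wear rate dV/dL = K·W/H, per unit distance: 9.446e-04 · 2.741 / 5.318e+08 = 4.869e-12 m³/m.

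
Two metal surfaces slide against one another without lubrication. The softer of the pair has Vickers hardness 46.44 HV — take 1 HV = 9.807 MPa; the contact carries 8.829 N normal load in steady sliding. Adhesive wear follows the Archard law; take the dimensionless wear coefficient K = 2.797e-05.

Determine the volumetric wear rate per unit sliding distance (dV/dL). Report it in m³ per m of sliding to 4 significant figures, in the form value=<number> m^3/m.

value=5.422e-13 m^3/m

Each operation maintains full float precision. Intermediate values are shown rounded — rounded once at the end: four significant figures.
Convert: Hardness H = 46.44 HV × 9.807 MPa/HV = 455.4 MPa = 4.554e+08 Pa.
SI base units throughout: W = 8.829 N, H = 4.554e+08 Pa, K = 2.797e-05.
Sliding wear rate dV/dL = K·W/H, per unit distance: 2.797e-05 · 8.829 / 4.554e+08 = 5.422e-13 m³/m.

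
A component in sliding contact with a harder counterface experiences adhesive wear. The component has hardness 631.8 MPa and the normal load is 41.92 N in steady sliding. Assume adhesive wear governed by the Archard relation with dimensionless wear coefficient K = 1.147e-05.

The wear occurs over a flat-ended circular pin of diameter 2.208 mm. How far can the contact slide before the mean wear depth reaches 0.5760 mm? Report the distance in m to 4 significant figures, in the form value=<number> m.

Each operation maintains full precision. Intermediates appear rounded; one last rounding, at four significant figures.
Hardness H = 631.8 MPa = 6.318e+08 Pa.
Pin diameter d = 2.208 mm = 0.002208 m. Contact area A = π·d²/4 = π·(0.002208 m)²/4 = 3.829e-06 m².
Depth limit h_lim = 0.5760 mm = 5.760e-04 m.
In SI base units: W = 41.92 N, H = 6.318e+08 Pa, K = 1.147e-05.
Allowed volume V_lim = h_lim·A = 5.760e-04 · 3.829e-06 = 2.206e-09 m³.
So the life L = V_lim·H/(K·W) = 2.206e-09 · 6.318e+08 / (1.147e-05 · 41.92) = 2898 m.

value=2898 m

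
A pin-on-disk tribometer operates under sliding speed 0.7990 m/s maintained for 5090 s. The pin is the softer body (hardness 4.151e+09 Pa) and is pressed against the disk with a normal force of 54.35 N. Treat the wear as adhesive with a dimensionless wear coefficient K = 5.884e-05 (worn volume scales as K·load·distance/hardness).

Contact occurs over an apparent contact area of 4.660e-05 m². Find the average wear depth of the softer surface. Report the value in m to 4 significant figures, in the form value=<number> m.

Intermediates appear rounded, and all working math keeps full float precision — rounded once at the end to 4 significant digits.
Distance covered L = v·t = 0.7990 m/s × 5090 s = 4067 m.
Working in SI base units: W = 54.35 N, H = 4.151e+09 Pa, K = 5.884e-05.
By Archard's law, V = K·W·L/H = 5.884e-05 · 54.35 · 4067 / 4.151e+09 = 3.133e-09 m³.
Depth of wear h = V/A = 3.133e-09 / 4.660e-05 = 6.724e-05 m.

value=6.724e-05 m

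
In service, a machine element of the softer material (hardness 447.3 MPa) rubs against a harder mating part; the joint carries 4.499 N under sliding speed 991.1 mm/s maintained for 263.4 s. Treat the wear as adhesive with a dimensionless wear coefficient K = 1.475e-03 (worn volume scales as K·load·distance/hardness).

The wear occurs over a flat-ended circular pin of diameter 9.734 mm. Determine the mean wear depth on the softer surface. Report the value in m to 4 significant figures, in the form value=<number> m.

value=5.204e-05 m

The computation runs at full float precision — printed values are rounded. Rounded once at the end: four significant digits.
Sliding speed v = 991.1 mm/s = 0.9911 m/s. The distance L = v·t = 0.9911 m/s × 263.4 s = 261.1 m.
Hardness H = 447.3 MPa = 4.473e+08 Pa.
Pin diameter d = 9.734 mm = 0.009734 m. Contact area A = π·d²/4 = π·(0.009734 m)²/4 = 7.442e-05 m².
Restated in SI base units: W = 4.499 N, H = 4.473e+08 Pa, K = 1.475e-03.
Worn volume V = K·W·L/H = 1.475e-03 · 4.499 · 261.1 / 4.473e+08 = 3.873e-09 m³.
Average depth h = V/A = 3.873e-09 / 7.442e-05 = 5.204e-05 m.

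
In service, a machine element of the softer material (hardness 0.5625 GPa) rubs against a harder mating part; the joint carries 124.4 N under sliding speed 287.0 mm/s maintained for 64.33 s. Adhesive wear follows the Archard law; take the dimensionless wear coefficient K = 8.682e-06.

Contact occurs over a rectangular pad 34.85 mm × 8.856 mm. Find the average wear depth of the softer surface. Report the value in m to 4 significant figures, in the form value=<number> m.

All working math runs at full precision; the intermediates are displayed rounded; a single final rounding: four significant figures.
Sliding speed v = 287.0 mm/s = 0.2870 m/s. Distance L = v·t = 0.2870 m/s × 64.33 s = 18.46 m.
Hardness H = 0.5625 GPa = 5.625e+08 Pa.
Pad sides 34.85 mm × 8.856 mm = 0.03485 m × 0.008856 m. Contact area A = 0.03485 m × 0.008856 m = 3.086e-04 m².
Working in SI base units: W = 124.4 N, H = 5.625e+08 Pa, K = 8.682e-06.
Archard relation: V = K·W·L/H = 8.682e-06 · 124.4 · 18.46 / 5.625e+08 = 3.545e-11 m³.
Mean wear depth h = V/A = 3.545e-11 / 3.086e-04 = 1.149e-07 m.

value=1.149e-07 m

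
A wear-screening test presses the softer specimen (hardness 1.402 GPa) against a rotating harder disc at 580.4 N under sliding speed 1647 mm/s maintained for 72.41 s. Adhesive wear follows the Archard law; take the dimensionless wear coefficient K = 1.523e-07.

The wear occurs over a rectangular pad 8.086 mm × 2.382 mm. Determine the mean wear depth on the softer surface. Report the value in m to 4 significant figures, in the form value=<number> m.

value=3.904e-07 m

Every step maintains exact precision — intermediate values appear rounded — rounded just once: four significant figures.
Sliding speed v = 1647 mm/s = 1.647 m/s. Sliding distance L = v·t = 1.647 m/s × 72.41 s = 119.3 m.
Hardness H = 1.402 GPa = 1.402e+09 Pa.
Pad sides 8.086 mm × 2.382 mm = 0.008086 m × 0.002382 m. Contact area A = 0.008086 m × 0.002382 m = 1.926e-05 m².
Collected in SI base units: W = 580.4 N, H = 1.402e+09 Pa, K = 1.523e-07.
Apply Archard: V = K·W·L/H = 1.523e-07 · 580.4 · 119.3 / 1.402e+09 = 7.519e-12 m³.
Depth h = V/A = 7.519e-12 / 1.926e-05 = 3.904e-07 m.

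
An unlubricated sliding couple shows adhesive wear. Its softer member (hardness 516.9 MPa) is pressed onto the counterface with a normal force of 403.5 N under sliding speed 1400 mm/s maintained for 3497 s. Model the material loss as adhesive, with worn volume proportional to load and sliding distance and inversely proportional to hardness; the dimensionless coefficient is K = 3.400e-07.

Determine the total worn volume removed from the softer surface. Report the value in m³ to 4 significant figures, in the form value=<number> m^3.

value=1.299e-09 m^3

Intermediates are printed rounded; the computation maintains full float precision — rounded once at the end to 4 significant figures.
Convert: Sliding speed v = 1400 mm/s = 1.400 m/s. Sliding distance L = v·t = 1.400 m/s × 3497 s = 4896 m.
Convert: Hardness H = 516.9 MPa = 5.169e+08 Pa.
SI base units throughout: W = 403.5 N, H = 5.169e+08 Pa, K = 3.400e-07.
Worn volume V = K·W·L/H = 3.400e-07 · 403.5 · 4896 / 5.169e+08 = 1.299e-09 m³.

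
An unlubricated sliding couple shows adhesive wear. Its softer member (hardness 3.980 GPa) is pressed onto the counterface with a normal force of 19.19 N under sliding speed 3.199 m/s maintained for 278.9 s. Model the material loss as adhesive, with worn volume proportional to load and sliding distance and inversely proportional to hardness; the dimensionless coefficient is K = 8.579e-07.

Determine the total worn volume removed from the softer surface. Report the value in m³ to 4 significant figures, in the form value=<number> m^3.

The algebra keeps full precision — the intermediates are displayed rounded. Rounded once at the end to 4 significant digits.
Distance L = v·t = 3.199 m/s × 278.9 s = 892.2 m.
Hardness H = 3.980 GPa = 3.980e+09 Pa.
As SI base values: W = 19.19 N, H = 3.980e+09 Pa, K = 8.579e-07.
The Archard volume V = K·W·L/H = 8.579e-07 · 19.19 · 892.2 / 3.980e+09 = 3.691e-12 m³.

value=3.691e-12 m^3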